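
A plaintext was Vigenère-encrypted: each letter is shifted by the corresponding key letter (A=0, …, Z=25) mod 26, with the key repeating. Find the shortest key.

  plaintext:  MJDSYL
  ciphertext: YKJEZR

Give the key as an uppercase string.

  i= 0: Y-M = 12 → M
  i= 1: K-J =  1 → B
  i= 2: J-D =  6 → G
  i= 3: E-S = 12 → M
  i= 4: Z-Y =  1 → B
  i= 5: R-L =  6 → G
  shifts repeat with period 3: MBG

MBG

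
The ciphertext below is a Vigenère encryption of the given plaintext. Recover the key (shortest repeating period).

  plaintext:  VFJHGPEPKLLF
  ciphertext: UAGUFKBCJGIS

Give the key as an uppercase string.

  i= 0: U-V = 25 → Z
  i= 1: A-F = 21 → V
  i= 2: G-J = 23 → X
  i= 3: U-H = 13 → N
  i= 4: F-G = 25 → Z
  i= 5: K-P = 21 → V
  i= 6: B-E = 23 → X
  i= 7: C-P = 13 → N
  i= 8: J-K = 25 → Z
  i= 9: G-L = 21 → V
  i=10: I-L = 23 → X
  i=11: S-F = 13 → N
  shifts repeat with period 4: ZVXN

ZVXN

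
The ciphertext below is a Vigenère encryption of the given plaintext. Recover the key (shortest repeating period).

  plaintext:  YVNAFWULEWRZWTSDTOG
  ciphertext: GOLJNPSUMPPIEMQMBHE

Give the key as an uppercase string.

  i= 0: G-Y =  8 → I
  i= 1: O-V = 19 → T
  i= 2: L-N = 24 → Y
  i= 3: J-A =  9 → J
  i= 4: N-F =  8 → I
  i= 5: P-W = 19 → T
  i= 6: S-U = 24 → Y
  i= 7: U-L =  9 → J
  i= 8: M-E =  8 → I
  i= 9: P-W = 19 → T
  i=10: P-R = 24 → Y
  i=11: I-Z =  9 → J
  i=12: E-W =  8 → I
  i=13: M-T = 19 → T
  i=14: Q-S = 24 → Y
  i=15: M-D =  9 → J
  i=16: B-T =  8 → I
  i=17: H-O = 19 → T
  i=18: E-G = 24 → Y
  shifts repeat with period 4: ITYJ

ITYJ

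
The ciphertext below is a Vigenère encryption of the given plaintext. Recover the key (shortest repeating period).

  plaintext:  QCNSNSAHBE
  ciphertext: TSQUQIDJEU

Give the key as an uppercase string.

DQDC

  i= 0: T-Q =  3 → D
  i= 1: S-C = 16 → Q
  i= 2: Q-N =  3 → D
  i= 3: U-S =  2 → C
  i= 4: Q-N =  3 → D
  i= 5: I-S = 16 → Q
  i= 6: D-A =  3 → D
  i= 7: J-H =  2 → C
  i= 8: E-B =  3 → D
  i= 9: U-E = 16 → Q
  shifts repeat with period 4: DQDC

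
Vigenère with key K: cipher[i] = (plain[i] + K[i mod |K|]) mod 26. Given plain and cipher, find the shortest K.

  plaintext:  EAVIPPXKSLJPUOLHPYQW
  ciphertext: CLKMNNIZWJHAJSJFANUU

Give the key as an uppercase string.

YLPEY

  i= 0: C-E = 24 → Y
  i= 1: L-A = 11 → L
  i= 2: K-V = 15 → P
  i= 3: M-I =  4 → E
  i= 4: N-P = 24 → Y
  i= 5: N-P = 24 → Y
  i= 6: I-X = 11 → L
  i= 7: Z-K = 15 → P
  i= 8: W-S =  4 → E
  i= 9: J-L = 24 → Y
  i=10: H-J = 24 → Y
  i=11: A-P = 11 → L
  i=12: J-U = 15 → P
  i=13: S-O =  4 → E
  i=14: J-L = 24 → Y
  i=15: F-H = 24 → Y
  i=16: A-P = 11 → L
  i=17: N-Y = 15 → P
  i=18: U-Q =  4 → E
  i=19: U-W = 24 → Y
  shifts repeat with period 5: YLPEY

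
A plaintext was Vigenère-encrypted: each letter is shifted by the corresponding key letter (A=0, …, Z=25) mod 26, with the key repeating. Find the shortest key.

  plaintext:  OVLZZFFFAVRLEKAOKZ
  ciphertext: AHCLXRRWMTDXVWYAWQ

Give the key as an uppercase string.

  i= 0: A-O = 12 → M
  i= 1: H-V = 12 → M
  i= 2: C-L = 17 → R
  i= 3: L-Z = 12 → M
  i= 4: X-Z = 24 → Y
  i= 5: R-F = 12 → M
  i= 6: R-F = 12 → M
  i= 7: W-F = 17 → R
  i= 8: M-A = 12 → M
  i= 9: T-V = 24 → Y
  i=10: D-R = 12 → M
  i=11: X-L = 12 → M
  i=12: V-E = 17 → R
  i=13: W-K = 12 → M
  i=14: Y-A = 24 → Y
  i=15: A-O = 12 → M
  i=16: W-K = 12 → M
  i=17: Q-Z = 17 → R
  shifts repeat with period 5: MMRMY

MMRMY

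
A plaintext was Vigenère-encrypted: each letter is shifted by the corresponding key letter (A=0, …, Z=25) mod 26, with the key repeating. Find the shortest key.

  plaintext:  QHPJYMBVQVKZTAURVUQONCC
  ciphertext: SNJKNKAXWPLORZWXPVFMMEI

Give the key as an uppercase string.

  i= 0: S-Q =  2 → C
  i= 1: N-H =  6 → G
  i= 2: J-P = 20 → U
  i= 3: K-J =  1 → B
  i= 4: N-Y = 15 → P
  i= 5: K-M = 24 → Y
  i= 6: A-B = 25 → Z
  i= 7: X-V =  2 → C
  i= 8: W-Q =  6 → G
  i= 9: P-V = 20 → U
  i=10: L-K =  1 → B
  i=11: O-Z = 15 → P
  i=12: R-T = 24 → Y
  i=13: Z-A = 25 → Z
  i=14: W-U =  2 → C
  i=15: X-R =  6 → G
  i=16: P-V = 20 → U
  i=17: V-U =  1 → B
  i=18: F-Q = 15 → P
  i=19: M-O = 24 → Y
  i=20: M-N = 25 → Z
  i=21: E-C =  2 → C
  i=22: I-C =  6 → G
  shifts repeat with period 7: CGUBPYZ

CGUBPYZ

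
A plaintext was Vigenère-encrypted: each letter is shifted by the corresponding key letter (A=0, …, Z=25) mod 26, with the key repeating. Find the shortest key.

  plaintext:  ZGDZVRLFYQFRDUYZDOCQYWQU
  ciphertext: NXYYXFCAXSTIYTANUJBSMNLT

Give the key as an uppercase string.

ORVZC

  i= 0: N-Z = 14 → O
  i= 1: X-G = 17 → R
  i= 2: Y-D = 21 → V
  i= 3: Y-Z = 25 → Z
  i= 4: X-V =  2 → C
  i= 5: F-R = 14 → O
  i= 6: C-L = 17 → R
  i= 7: A-F = 21 → V
  i= 8: X-Y = 25 → Z
  i= 9: S-Q =  2 → C
  i=10: T-F = 14 → O
  i=11: I-R = 17 → R
  i=12: Y-D = 21 → V
  i=13: T-U = 25 → Z
  i=14: A-Y =  2 → C
  i=15: N-Z = 14 → O
  i=16: U-D = 17 → R
  i=17: J-O = 21 → V
  i=18: B-C = 25 → Z
  i=19: S-Q =  2 → C
  i=20: M-Y = 14 → O
  i=21: N-W = 17 → R
  i=22: L-Q = 21 → V
  i=23: T-U = 25 → Z
  shifts repeat with period 5: ORVZC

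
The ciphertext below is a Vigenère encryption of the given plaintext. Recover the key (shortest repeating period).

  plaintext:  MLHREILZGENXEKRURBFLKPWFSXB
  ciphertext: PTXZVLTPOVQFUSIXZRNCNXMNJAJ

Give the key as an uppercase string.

  i= 0: P-M =  3 → D
  i= 1: T-L =  8 → I
  i= 2: X-H = 16 → Q
  i= 3: Z-R =  8 → I
  i= 4: V-E = 17 → R
  i= 5: L-I =  3 → D
  i= 6: T-L =  8 → I
  i= 7: P-Z = 16 → Q
  i= 8: O-G =  8 → I
  i= 9: V-E = 17 → R
  i=10: Q-N =  3 → D
  i=11: F-X =  8 → I
  i=12: U-E = 16 → Q
  i=13: S-K =  8 → I
  i=14: I-R = 17 → R
  i=15: X-U =  3 → D
  i=16: Z-R =  8 → I
  i=17: R-B = 16 → Q
  i=18: N-F =  8 → I
  i=19: C-L = 17 → R
  i=20: N-K =  3 → D
  i=21: X-P =  8 → I
  i=22: M-W = 16 → Q
  i=23: N-F =  8 → I
  i=24: J-S = 17 → R
  i=25: A-X =  3 → D
  i=26: J-B =  8 → I
  shifts repeat with period 5: DIQIR

DIQIR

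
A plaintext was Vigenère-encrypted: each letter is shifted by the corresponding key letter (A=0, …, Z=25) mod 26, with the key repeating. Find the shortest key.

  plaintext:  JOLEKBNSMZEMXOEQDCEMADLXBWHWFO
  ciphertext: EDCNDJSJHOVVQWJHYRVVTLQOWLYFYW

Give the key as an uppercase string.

  i= 0: E-J = 21 → V
  i= 1: D-O = 15 → P
  i= 2: C-L = 17 → R
  i= 3: N-E =  9 → J
  i= 4: D-K = 19 → T
  i= 5: J-B =  8 → I
  i= 6: S-N =  5 → F
  i= 7: J-S = 17 → R
  i= 8: H-M = 21 → V
  i= 9: O-Z = 15 → P
  i=10: V-E = 17 → R
  i=11: V-M =  9 → J
  i=12: Q-X = 19 → T
  i=13: W-O =  8 → I
  i=14: J-E =  5 → F
  i=15: H-Q = 17 → R
  i=16: Y-D = 21 → V
  i=17: R-C = 15 → P
  i=18: V-E = 17 → R
  i=19: V-M =  9 → J
  i=20: T-A = 19 → T
  i=21: L-D =  8 → I
  i=22: Q-L =  5 → F
  i=23: O-X = 17 → R
  i=24: W-B = 21 → V
  i=25: L-W = 15 → P
  i=26: Y-H = 17 → R
  i=27: F-W =  9 → J
  i=28: Y-F = 19 → T
  i=29: W-O =  8 → I
  shifts repeat with period 8: VPRJTIFR

VPRJTIFR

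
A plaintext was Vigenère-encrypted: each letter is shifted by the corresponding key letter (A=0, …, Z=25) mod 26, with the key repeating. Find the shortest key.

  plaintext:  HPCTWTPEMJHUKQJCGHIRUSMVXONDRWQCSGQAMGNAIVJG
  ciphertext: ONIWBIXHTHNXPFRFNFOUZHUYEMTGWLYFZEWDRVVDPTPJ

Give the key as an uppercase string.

HYGDFPID

  i= 0: O-H =  7 → H
  i= 1: N-P = 24 → Y
  i= 2: I-C =  6 → G
  i= 3: W-T =  3 → D
  i= 4: B-W =  5 → F
  i= 5: I-T = 15 → P
  i= 6: X-P =  8 → I
  i= 7: H-E =  3 → D
  i= 8: T-M =  7 → H
  i= 9: H-J = 24 → Y
  i=10: N-H =  6 → G
  i=11: X-U =  3 → D
  i=12: P-K =  5 → F
  i=13: F-Q = 15 → P
  i=14: R-J =  8 → I
  i=15: F-C =  3 → D
  i=16: N-G =  7 → H
  i=17: F-H = 24 → Y
  i=18: O-I =  6 → G
  i=19: U-R =  3 → D
  i=20: Z-U =  5 → F
  i=21: H-S = 15 → P
  i=22: U-M =  8 → I
  i=23: Y-V =  3 → D
  i=24: E-X =  7 → H
  i=25: M-O = 24 → Y
  i=26: T-N =  6 → G
  i=27: G-D =  3 → D
  i=28: W-R =  5 → F
  i=29: L-W = 15 → P
  i=30: Y-Q =  8 → I
  i=31: F-C =  3 → D
  i=32: Z-S =  7 → H
  i=33: E-G = 24 → Y
  i=34: W-Q =  6 → G
  i=35: D-A =  3 → D
  i=36: R-M =  5 → F
  i=37: V-G = 15 → P
  i=38: V-N =  8 → I
  i=39: D-A =  3 → D
  i=40: P-I =  7 → H
  i=41: T-V = 24 → Y
  i=42: P-J =  6 → G
  i=43: J-G =  3 → D
  shifts repeat with period 8: HYGDFPID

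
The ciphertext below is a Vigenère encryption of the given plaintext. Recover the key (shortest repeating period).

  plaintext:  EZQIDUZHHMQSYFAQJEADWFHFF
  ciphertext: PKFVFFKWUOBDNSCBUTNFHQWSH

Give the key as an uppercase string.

  i= 0: P-E = 11 → L
  i= 1: K-Z = 11 → L
  i= 2: F-Q = 15 → P
  i= 3: V-I = 13 → N
  i= 4: F-D =  2 → C
  i= 5: F-U = 11 → L
  i= 6: K-Z = 11 → L
  i= 7: W-H = 15 → P
  i= 8: U-H = 13 → N
  i= 9: O-M =  2 → C
  i=10: B-Q = 11 → L
  i=11: D-S = 11 → L
  i=12: N-Y = 15 → P
  i=13: S-F = 13 → N
  i=14: C-A =  2 → C
  i=15: B-Q = 11 → L
  i=16: U-J = 11 → L
  i=17: T-E = 15 → P
  i=18: N-A = 13 → N
  i=19: F-D =  2 → C
  i=20: H-W = 11 → L
  i=21: Q-F = 11 → L
  i=22: W-H = 15 → P
  i=23: S-F = 13 → N
  i=24: H-F =  2 → C
  shifts repeat with period 5: LLPNC

LLPNC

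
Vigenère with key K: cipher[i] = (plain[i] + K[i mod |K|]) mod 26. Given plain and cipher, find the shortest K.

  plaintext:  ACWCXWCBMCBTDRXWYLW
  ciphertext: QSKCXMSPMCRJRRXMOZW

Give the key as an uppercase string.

  i= 0: Q-A = 16 → Q
  i= 1: S-C = 16 → Q
  i= 2: K-W = 14 → O
  i= 3: C-C =  0 → A
  i= 4: X-X =  0 → A
  i= 5: M-W = 16 → Q
  i= 6: S-C = 16 → Q
  i= 7: P-B = 14 → O
  i= 8: M-M =  0 → A
  i= 9: C-C =  0 → A
  i=10: R-B = 16 → Q
  i=11: J-T = 16 → Q
  i=12: R-D = 14 → O
  i=13: R-R =  0 → A
  i=14: X-X =  0 → A
  i=15: M-W = 16 → Q
  i=16: O-Y = 16 → Q
  i=17: Z-L = 14 → O
  i=18: W-W =  0 → A
  shifts repeat with period 5: QQOAA

QQOAA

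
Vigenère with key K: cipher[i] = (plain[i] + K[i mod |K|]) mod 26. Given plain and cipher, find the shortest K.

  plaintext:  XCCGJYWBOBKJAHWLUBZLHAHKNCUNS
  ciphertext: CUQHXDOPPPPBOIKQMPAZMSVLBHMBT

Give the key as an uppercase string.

  i= 0: C-X =  5 → F
  i= 1: U-C = 18 → S
  i= 2: Q-C = 14 → O
  i= 3: H-G =  1 → B
  i= 4: X-J = 14 → O
  i= 5: D-Y =  5 → F
  i= 6: O-W = 18 → S
  i= 7: P-B = 14 → O
  i= 8: P-O =  1 → B
  i= 9: P-B = 14 → O
  i=10: P-K =  5 → F
  i=11: B-J = 18 → S
  i=12: O-A = 14 → O
  i=13: I-H =  1 → B
  i=14: K-W = 14 → O
  i=15: Q-L =  5 → F
  i=16: M-U = 18 → S
  i=17: P-B = 14 → O
  i=18: A-Z =  1 → B
  i=19: Z-L = 14 → O
  i=20: M-H =  5 → F
  i=21: S-A = 18 → S
  i=22: V-H = 14 → O
  i=23: L-K =  1 → B
  i=24: B-N = 14 → O
  i=25: H-C =  5 → F
  i=26: M-U = 18 → S
  i=27: B-N = 14 → O
  i=28: T-S =  1 → B
  shifts repeat with period 5: FSOBO

FSOBO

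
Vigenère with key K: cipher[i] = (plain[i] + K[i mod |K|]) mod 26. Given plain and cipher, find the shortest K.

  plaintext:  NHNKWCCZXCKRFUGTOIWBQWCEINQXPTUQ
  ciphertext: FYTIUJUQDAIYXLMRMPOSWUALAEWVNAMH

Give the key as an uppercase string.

SRGYYH

  i= 0: F-N = 18 → S
  i= 1: Y-H = 17 → R
  i= 2: T-N =  6 → G
  i= 3: I-K = 24 → Y
  i= 4: U-W = 24 → Y
  i= 5: J-C =  7 → H
  i= 6: U-C = 18 → S
  i= 7: Q-Z = 17 → R
  i= 8: D-X =  6 → G
  i= 9: A-C = 24 → Y
  i=10: I-K = 24 → Y
  i=11: Y-R =  7 → H
  i=12: X-F = 18 → S
  i=13: L-U = 17 → R
  i=14: M-G =  6 → G
  i=15: R-T = 24 → Y
  i=16: M-O = 24 → Y
  i=17: P-I =  7 → H
  i=18: O-W = 18 → S
  i=19: S-B = 17 → R
  i=20: W-Q =  6 → G
  i=21: U-W = 24 → Y
  i=22: A-C = 24 → Y
  i=23: L-E =  7 → H
  i=24: A-I = 18 → S
  i=25: E-N = 17 → R
  i=26: W-Q =  6 → G
  i=27: V-X = 24 → Y
  i=28: N-P = 24 → Y
  i=29: A-T =  7 → H
  i=30: M-U = 18 → S
  i=31: H-Q = 17 → R
  shifts repeat with period 6: SRGYYH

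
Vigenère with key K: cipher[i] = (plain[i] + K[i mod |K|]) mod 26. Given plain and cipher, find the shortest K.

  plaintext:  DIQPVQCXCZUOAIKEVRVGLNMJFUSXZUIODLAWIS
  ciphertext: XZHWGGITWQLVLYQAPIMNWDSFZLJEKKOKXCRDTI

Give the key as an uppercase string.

  i= 0: X-D = 20 → U
  i= 1: Z-I = 17 → R
  i= 2: H-Q = 17 → R
  i= 3: W-P =  7 → H
  i= 4: G-V = 11 → L
  i= 5: G-Q = 16 → Q
  i= 6: I-C =  6 → G
  i= 7: T-X = 22 → W
  i= 8: W-C = 20 → U
  i= 9: Q-Z = 17 → R
  i=10: L-U = 17 → R
  i=11: V-O =  7 → H
  i=12: L-A = 11 → L
  i=13: Y-I = 16 → Q
  i=14: Q-K =  6 → G
  i=15: A-E = 22 → W
  i=16: P-V = 20 → U
  i=17: I-R = 17 → R
  i=18: M-V = 17 → R
  i=19: N-G =  7 → H
  i=20: W-L = 11 → L
  i=21: D-N = 16 → Q
  i=22: S-M =  6 → G
  i=23: F-J = 22 → W
  i=24: Z-F = 20 → U
  i=25: L-U = 17 → R
  i=26: J-S = 17 → R
  i=27: E-X =  7 → H
  i=28: K-Z = 11 → L
  i=29: K-U = 16 → Q
  i=30: O-I =  6 → G
  i=31: K-O = 22 → W
  i=32: X-D = 20 → U
  i=33: C-L = 17 → R
  i=34: R-A = 17 → R
  i=35: D-W =  7 → H
  i=36: T-I = 11 → L
  i=37: I-S = 16 → Q
  shifts repeat with period 8: URRHLQGW

URRHLQGW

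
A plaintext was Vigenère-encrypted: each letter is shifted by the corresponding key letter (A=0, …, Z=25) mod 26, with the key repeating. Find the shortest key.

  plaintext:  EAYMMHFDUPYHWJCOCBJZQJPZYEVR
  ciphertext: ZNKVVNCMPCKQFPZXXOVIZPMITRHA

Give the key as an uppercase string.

  i= 0: Z-E = 21 → V
  i= 1: N-A = 13 → N
  i= 2: K-Y = 12 → M
  i= 3: V-M =  9 → J
  i= 4: V-M =  9 → J
  i= 5: N-H =  6 → G
  i= 6: C-F = 23 → X
  i= 7: M-D =  9 → J
  i= 8: P-U = 21 → V
  i= 9: C-P = 13 → N
  i=10: K-Y = 12 → M
  i=11: Q-H =  9 → J
  i=12: F-W =  9 → J
  i=13: P-J =  6 → G
  i=14: Z-C = 23 → X
  i=15: X-O =  9 → J
  i=16: X-C = 21 → V
  i=17: O-B = 13 → N
  i=18: V-J = 12 → M
  i=19: I-Z =  9 → J
  i=20: Z-Q =  9 → J
  i=21: P-J =  6 → G
  i=22: M-P = 23 → X
  i=23: I-Z =  9 → J
  i=24: T-Y = 21 → V
  i=25: R-E = 13 → N
  i=26: H-V = 12 → M
  i=27: A-R =  9 → J
  shifts repeat with period 8: VNMJJGXJ

VNMJJGXJ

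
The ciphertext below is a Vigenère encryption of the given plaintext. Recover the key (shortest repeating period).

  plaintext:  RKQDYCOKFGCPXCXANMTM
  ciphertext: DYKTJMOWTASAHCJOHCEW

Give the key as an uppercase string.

  i= 0: D-R = 12 → M
  i= 1: Y-K = 14 → O
  i= 2: K-Q = 20 → U
  i= 3: T-D = 16 → Q
  i= 4: J-Y = 11 → L
  i= 5: M-C = 10 → K
  i= 6: O-O =  0 → A
  i= 7: W-K = 12 → M
  i= 8: T-F = 14 → O
  i= 9: A-G = 20 → U
  i=10: S-C = 16 → Q
  i=11: A-P = 11 → L
  i=12: H-X = 10 → K
  i=13: C-C =  0 → A
  i=14: J-X = 12 → M
  i=15: O-A = 14 → O
  i=16: H-N = 20 → U
  i=17: C-M = 16 → Q
  i=18: E-T = 11 → L
  i=19: W-M = 10 → K
  shifts repeat with period 7: MOUQLKA

MOUQLKA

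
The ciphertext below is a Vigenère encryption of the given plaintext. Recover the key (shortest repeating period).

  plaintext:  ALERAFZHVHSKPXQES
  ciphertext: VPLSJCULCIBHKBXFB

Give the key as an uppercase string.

VEHBJX

  i= 0: V-A = 21 → V
  i= 1: P-L =  4 → E
  i= 2: L-E =  7 → H
  i= 3: S-R =  1 → B
  i= 4: J-A =  9 → J
  i= 5: C-F = 23 → X
  i= 6: U-Z = 21 → V
  i= 7: L-H =  4 → E
  i= 8: C-V =  7 → H
  i= 9: I-H =  1 → B
  i=10: B-S =  9 → J
  i=11: H-K = 23 → X
  i=12: K-P = 21 → V
  i=13: B-X =  4 → E
  i=14: X-Q =  7 → H
  i=15: F-E =  1 → B
  i=16: B-S =  9 → J
  shifts repeat with period 6: VEHBJX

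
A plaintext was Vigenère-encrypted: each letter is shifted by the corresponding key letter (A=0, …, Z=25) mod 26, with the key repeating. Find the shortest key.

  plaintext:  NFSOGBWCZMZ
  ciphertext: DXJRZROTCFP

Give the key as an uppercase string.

QSRDT

  i= 0: D-N = 16 → Q
  i= 1: X-F = 18 → S
  i= 2: J-S = 17 → R
  i= 3: R-O =  3 → D
  i= 4: Z-G = 19 → T
  i= 5: R-B = 16 → Q
  i= 6: O-W = 18 → S
  i= 7: T-C = 17 → R
  i= 8: C-Z =  3 → D
  i= 9: F-M = 19 → T
  i=10: P-Z = 16 → Q
  shifts repeat with period 5: QSRDT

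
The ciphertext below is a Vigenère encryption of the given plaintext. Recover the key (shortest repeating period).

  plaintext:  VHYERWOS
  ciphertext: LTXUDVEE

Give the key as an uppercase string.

QMZ

  i= 0: L-V = 16 → Q
  i= 1: T-H = 12 → M
  i= 2: X-Y = 25 → Z
  i= 3: U-E = 16 → Q
  i= 4: D-R = 12 → M
  i= 5: V-W = 25 → Z
  i= 6: E-O = 16 → Q
  i= 7: E-S = 12 → M
  shifts repeat with period 3: QMZ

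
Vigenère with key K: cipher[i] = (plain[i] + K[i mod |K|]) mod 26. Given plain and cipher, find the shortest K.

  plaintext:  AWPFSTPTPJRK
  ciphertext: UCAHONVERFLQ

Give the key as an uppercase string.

UGLCW

  i= 0: U-A = 20 → U
  i= 1: C-W =  6 → G
  i= 2: A-P = 11 → L
  i= 3: H-F =  2 → C
  i= 4: O-S = 22 → W
  i= 5: N-T = 20 → U
  i= 6: V-P =  6 → G
  i= 7: E-T = 11 → L
  i= 8: R-P =  2 → C
  i= 9: F-J = 22 → W
  i=10: L-R = 20 → U
  i=11: Q-K =  6 → G
  shifts repeat with period 5: UGLCW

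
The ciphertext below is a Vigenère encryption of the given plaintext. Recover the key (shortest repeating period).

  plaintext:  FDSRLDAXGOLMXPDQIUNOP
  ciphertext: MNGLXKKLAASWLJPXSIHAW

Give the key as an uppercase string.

  i= 0: M-F =  7 → H
  i= 1: N-D = 10 → K
  i= 2: G-S = 14 → O
  i= 3: L-R = 20 → U
  i= 4: X-L = 12 → M
  i= 5: K-D =  7 → H
  i= 6: K-A = 10 → K
  i= 7: L-X = 14 → O
  i= 8: A-G = 20 → U
  i= 9: A-O = 12 → M
  i=10: S-L =  7 → H
  i=11: W-M = 10 → K
  i=12: L-X = 14 → O
  i=13: J-P = 20 → U
  i=14: P-D = 12 → M
  i=15: X-Q =  7 → H
  i=16: S-I = 10 → K
  i=17: I-U = 14 → O
  i=18: H-N = 20 → U
  i=19: A-O = 12 → M
  i=20: W-P =  7 → H
  shifts repeat with period 5: HKOUM

HKOUM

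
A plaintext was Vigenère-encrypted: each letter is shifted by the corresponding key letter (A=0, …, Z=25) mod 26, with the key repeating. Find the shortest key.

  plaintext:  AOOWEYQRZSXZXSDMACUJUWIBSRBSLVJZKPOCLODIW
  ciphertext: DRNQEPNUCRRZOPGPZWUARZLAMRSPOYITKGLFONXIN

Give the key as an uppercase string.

  i= 0: D-A =  3 → D
  i= 1: R-O =  3 → D
  i= 2: N-O = 25 → Z
  i= 3: Q-W = 20 → U
  i= 4: E-E =  0 → A
  i= 5: P-Y = 17 → R
  i= 6: N-Q = 23 → X
  i= 7: U-R =  3 → D
  i= 8: C-Z =  3 → D
  i= 9: R-S = 25 → Z
  i=10: R-X = 20 → U
  i=11: Z-Z =  0 → A
  i=12: O-X = 17 → R
  i=13: P-S = 23 → X
  i=14: G-D =  3 → D
  i=15: P-M =  3 → D
  i=16: Z-A = 25 → Z
  i=17: W-C = 20 → U
  i=18: U-U =  0 → A
  i=19: A-J = 17 → R
  i=20: R-U = 23 → X
  i=21: Z-W =  3 → D
  i=22: L-I =  3 → D
  i=23: A-B = 25 → Z
  i=24: M-S = 20 → U
  i=25: R-R =  0 → A
  i=26: S-B = 17 → R
  i=27: P-S = 23 → X
  i=28: O-L =  3 → D
  i=29: Y-V =  3 → D
  i=30: I-J = 25 → Z
  i=31: T-Z = 20 → U
  i=32: K-K =  0 → A
  i=33: G-P = 17 → R
  i=34: L-O = 23 → X
  i=35: F-C =  3 → D
  i=36: O-L =  3 → D
  i=37: N-O = 25 → Z
  i=38: X-D = 20 → U
  i=39: I-I =  0 → A
  i=40: N-W = 17 → R
  shifts repeat with period 7: DDZUARX

DDZUARX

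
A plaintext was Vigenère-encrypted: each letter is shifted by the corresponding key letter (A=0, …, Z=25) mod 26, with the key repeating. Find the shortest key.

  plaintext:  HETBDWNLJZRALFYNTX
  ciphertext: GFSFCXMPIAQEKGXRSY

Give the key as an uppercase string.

  i= 0: G-H = 25 → Z
  i= 1: F-E =  1 → B
  i= 2: S-T = 25 → Z
  i= 3: F-B =  4 → E
  i= 4: C-D = 25 → Z
  i= 5: X-W =  1 → B
  i= 6: M-N = 25 → Z
  i= 7: P-L =  4 → E
  i= 8: I-J = 25 → Z
  i= 9: A-Z =  1 → B
  i=10: Q-R = 25 → Z
  i=11: E-A =  4 → E
  i=12: K-L = 25 → Z
  i=13: G-F =  1 → B
  i=14: X-Y = 25 → Z
  i=15: R-N =  4 → E
  i=16: S-T = 25 → Z
  i=17: Y-X =  1 → B
  shifts repeat with period 4: ZBZE

ZBZE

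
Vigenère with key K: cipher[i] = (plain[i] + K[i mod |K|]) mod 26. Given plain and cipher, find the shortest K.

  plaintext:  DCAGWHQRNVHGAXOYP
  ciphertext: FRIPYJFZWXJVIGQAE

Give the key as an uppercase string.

CPIJC

  i= 0: F-D =  2 → C
  i= 1: R-C = 15 → P
  i= 2: I-A =  8 → I
  i= 3: P-G =  9 → J
  i= 4: Y-W =  2 → C
  i= 5: J-H =  2 → C
  i= 6: F-Q = 15 → P
  i= 7: Z-R =  8 → I
  i= 8: W-N =  9 → J
  i= 9: X-V =  2 → C
  i=10: J-H =  2 → C
  i=11: V-G = 15 → P
  i=12: I-A =  8 → I
  i=13: G-X =  9 → J
  i=14: Q-O =  2 → C
  i=15: A-Y =  2 → C
  i=16: E-P = 15 → P
  shifts repeat with period 5: CPIJC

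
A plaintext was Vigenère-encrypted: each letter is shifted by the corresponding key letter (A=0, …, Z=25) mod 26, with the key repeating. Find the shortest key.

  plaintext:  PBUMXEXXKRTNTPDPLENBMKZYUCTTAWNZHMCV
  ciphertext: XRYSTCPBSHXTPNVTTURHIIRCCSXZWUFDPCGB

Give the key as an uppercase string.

IQEGWYSE

  i= 0: X-P =  8 → I
  i= 1: R-B = 16 → Q
  i= 2: Y-U =  4 → E
  i= 3: S-M =  6 → G
  i= 4: T-X = 22 → W
  i= 5: C-E = 24 → Y
  i= 6: P-X = 18 → S
  i= 7: B-X =  4 → E
  i= 8: S-K =  8 → I
  i= 9: H-R = 16 → Q
  i=10: X-T =  4 → E
  i=11: T-N =  6 → G
  i=12: P-T = 22 → W
  i=13: N-P = 24 → Y
  i=14: V-D = 18 → S
  i=15: T-P =  4 → E
  i=16: T-L =  8 → I
  i=17: U-E = 16 → Q
  i=18: R-N =  4 → E
  i=19: H-B =  6 → G
  i=20: I-M = 22 → W
  i=21: I-K = 24 → Y
  i=22: R-Z = 18 → S
  i=23: C-Y =  4 → E
  i=24: C-U =  8 → I
  i=25: S-C = 16 → Q
  i=26: X-T =  4 → E
  i=27: Z-T =  6 → G
  i=28: W-A = 22 → W
  i=29: U-W = 24 → Y
  i=30: F-N = 18 → S
  i=31: D-Z =  4 → E
  i=32: P-H =  8 → I
  i=33: C-M = 16 → Q
  i=34: G-C =  4 → E
  i=35: B-V =  6 → G
  shifts repeat with period 8: IQEGWYSE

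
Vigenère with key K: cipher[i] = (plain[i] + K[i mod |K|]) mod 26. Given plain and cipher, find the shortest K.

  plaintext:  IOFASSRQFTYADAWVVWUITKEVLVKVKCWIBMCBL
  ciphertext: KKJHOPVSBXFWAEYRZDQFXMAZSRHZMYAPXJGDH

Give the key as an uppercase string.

  i= 0: K-I =  2 → C
  i= 1: K-O = 22 → W
  i= 2: J-F =  4 → E
  i= 3: H-A =  7 → H
  i= 4: O-S = 22 → W
  i= 5: P-S = 23 → X
  i= 6: V-R =  4 → E
  i= 7: S-Q =  2 → C
  i= 8: B-F = 22 → W
  i= 9: X-T =  4 → E
  i=10: F-Y =  7 → H
  i=11: W-A = 22 → W
  i=12: A-D = 23 → X
  i=13: E-A =  4 → E
  i=14: Y-W =  2 → C
  i=15: R-V = 22 → W
  i=16: Z-V =  4 → E
  i=17: D-W =  7 → H
  i=18: Q-U = 22 → W
  i=19: F-I = 23 → X
  i=20: X-T =  4 → E
  i=21: M-K =  2 → C
  i=22: A-E = 22 → W
  i=23: Z-V =  4 → E
  i=24: S-L =  7 → H
  i=25: R-V = 22 → W
  i=26: H-K = 23 → X
  i=27: Z-V =  4 → E
  i=28: M-K =  2 → C
  i=29: Y-C = 22 → W
  i=30: A-W =  4 → E
  i=31: P-I =  7 → H
  i=32: X-B = 22 → W
  i=33: J-M = 23 → X
  i=34: G-C =  4 → E
  i=35: D-B =  2 → C
  i=36: H-L = 22 → W
  shifts repeat with period 7: CWEHWXE

CWEHWXE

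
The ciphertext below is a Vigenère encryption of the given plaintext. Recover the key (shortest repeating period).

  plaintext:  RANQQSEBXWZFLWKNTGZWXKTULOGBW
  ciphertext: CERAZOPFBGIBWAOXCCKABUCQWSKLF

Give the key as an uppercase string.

LEEKJW

  i= 0: C-R = 11 → L
  i= 1: E-A =  4 → E
  i= 2: R-N =  4 → E
  i= 3: A-Q = 10 → K
  i= 4: Z-Q =  9 → J
  i= 5: O-S = 22 → W
  i= 6: P-E = 11 → L
  i= 7: F-B =  4 → E
  i= 8: B-X =  4 → E
  i= 9: G-W = 10 → K
  i=10: I-Z =  9 → J
  i=11: B-F = 22 → W
  i=12: W-L = 11 → L
  i=13: A-W =  4 → E
  i=14: O-K =  4 → E
  i=15: X-N = 10 → K
  i=16: C-T =  9 → J
  i=17: C-G = 22 → W
  i=18: K-Z = 11 → L
  i=19: A-W =  4 → E
  i=20: B-X =  4 → E
  i=21: U-K = 10 → K
  i=22: C-T =  9 → J
  i=23: Q-U = 22 → W
  i=24: W-L = 11 → L
  i=25: S-O =  4 → E
  i=26: K-G =  4 → E
  i=27: L-B = 10 → K
  i=28: F-W =  9 → J
  shifts repeat with period 6: LEEKJW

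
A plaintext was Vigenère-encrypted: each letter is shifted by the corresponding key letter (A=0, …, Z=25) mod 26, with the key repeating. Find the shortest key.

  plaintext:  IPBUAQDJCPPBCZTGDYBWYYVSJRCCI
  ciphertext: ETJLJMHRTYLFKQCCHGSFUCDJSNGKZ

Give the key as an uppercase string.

  i= 0: E-I = 22 → W
  i= 1: T-P =  4 → E
  i= 2: J-B =  8 → I
  i= 3: L-U = 17 → R
  i= 4: J-A =  9 → J
  i= 5: M-Q = 22 → W
  i= 6: H-D =  4 → E
  i= 7: R-J =  8 → I
  i= 8: T-C = 17 → R
  i= 9: Y-P =  9 → J
  i=10: L-P = 22 → W
  i=11: F-B =  4 → E
  i=12: K-C =  8 → I
  i=13: Q-Z = 17 → R
  i=14: C-T =  9 → J
  i=15: C-G = 22 → W
  i=16: H-D =  4 → E
  i=17: G-Y =  8 → I
  i=18: S-B = 17 → R
  i=19: F-W =  9 → J
  i=20: U-Y = 22 → W
  i=21: C-Y =  4 → E
  i=22: D-V =  8 → I
  i=23: J-S = 17 → R
  i=24: S-J =  9 → J
  i=25: N-R = 22 → W
  i=26: G-C =  4 → E
  i=27: K-C =  8 → I
  i=28: Z-I = 17 → R
  shifts repeat with period 5: WEIRJ

WEIRJ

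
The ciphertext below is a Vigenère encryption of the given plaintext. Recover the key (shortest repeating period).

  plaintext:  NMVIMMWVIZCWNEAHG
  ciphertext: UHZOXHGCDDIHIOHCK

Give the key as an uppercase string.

  i= 0: U-N =  7 → H
  i= 1: H-M = 21 → V
  i= 2: Z-V =  4 → E
  i= 3: O-I =  6 → G
  i= 4: X-M = 11 → L
  i= 5: H-M = 21 → V
  i= 6: G-W = 10 → K
  i= 7: C-V =  7 → H
  i= 8: D-I = 21 → V
  i= 9: D-Z =  4 → E
  i=10: I-C =  6 → G
  i=11: H-W = 11 → L
  i=12: I-N = 21 → V
  i=13: O-E = 10 → K
  i=14: H-A =  7 → H
  i=15: C-H = 21 → V
  i=16: K-G =  4 → E
  shifts repeat with period 7: HVEGLVK

HVEGLVK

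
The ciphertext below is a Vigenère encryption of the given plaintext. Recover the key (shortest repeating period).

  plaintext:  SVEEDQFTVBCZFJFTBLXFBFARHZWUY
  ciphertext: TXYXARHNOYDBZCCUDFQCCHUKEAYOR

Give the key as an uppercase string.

  i= 0: T-S =  1 → B
  i= 1: X-V =  2 → C
  i= 2: Y-E = 20 → U
  i= 3: X-E = 19 → T
  i= 4: A-D = 23 → X
  i= 5: R-Q =  1 → B
  i= 6: H-F =  2 → C
  i= 7: N-T = 20 → U
  i= 8: O-V = 19 → T
  i= 9: Y-B = 23 → X
  i=10: D-C =  1 → B
  i=11: B-Z =  2 → C
  i=12: Z-F = 20 → U
  i=13: C-J = 19 → T
  i=14: C-F = 23 → X
  i=15: U-T =  1 → B
  i=16: D-B =  2 → C
  i=17: F-L = 20 → U
  i=18: Q-X = 19 → T
  i=19: C-F = 23 → X
  i=20: C-B =  1 → B
  i=21: H-F =  2 → C
  i=22: U-A = 20 → U
  i=23: K-R = 19 → T
  i=24: E-H = 23 → X
  i=25: A-Z =  1 → B
  i=26: Y-W =  2 → C
  i=27: O-U = 20 → U
  i=28: R-Y = 19 → T
  shifts repeat with period 5: BCUTX

BCUTX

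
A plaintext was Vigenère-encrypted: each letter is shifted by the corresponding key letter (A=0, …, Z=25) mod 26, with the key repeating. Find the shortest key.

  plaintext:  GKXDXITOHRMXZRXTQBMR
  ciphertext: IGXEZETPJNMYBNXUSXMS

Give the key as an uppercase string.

  i= 0: I-G =  2 → C
  i= 1: G-K = 22 → W
  i= 2: X-X =  0 → A
  i= 3: E-D =  1 → B
  i= 4: Z-X =  2 → C
  i= 5: E-I = 22 → W
  i= 6: T-T =  0 → A
  i= 7: P-O =  1 → B
  i= 8: J-H =  2 → C
  i= 9: N-R = 22 → W
  i=10: M-M =  0 → A
  i=11: Y-X =  1 → B
  i=12: B-Z =  2 → C
  i=13: N-R = 22 → W
  i=14: X-X =  0 → A
  i=15: U-T =  1 → B
  i=16: S-Q =  2 → C
  i=17: X-B = 22 → W
  i=18: M-M =  0 → A
  i=19: S-R =  1 → B
  shifts repeat with period 4: CWAB

CWAB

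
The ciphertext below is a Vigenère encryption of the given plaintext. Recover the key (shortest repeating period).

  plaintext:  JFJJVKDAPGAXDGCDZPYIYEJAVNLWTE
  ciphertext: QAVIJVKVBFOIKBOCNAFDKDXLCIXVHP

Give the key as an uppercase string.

HVMZOL

  i= 0: Q-J =  7 → H
  i= 1: A-F = 21 → V
  i= 2: V-J = 12 → M
  i= 3: I-J = 25 → Z
  i= 4: J-V = 14 → O
  i= 5: V-K = 11 → L
  i= 6: K-D =  7 → H
  i= 7: V-A = 21 → V
  i= 8: B-P = 12 → M
  i= 9: F-G = 25 → Z
  i=10: O-A = 14 → O
  i=11: I-X = 11 → L
  i=12: K-D =  7 → H
  i=13: B-G = 21 → V
  i=14: O-C = 12 → M
  i=15: C-D = 25 → Z
  i=16: N-Z = 14 → O
  i=17: A-P = 11 → L
  i=18: F-Y =  7 → H
  i=19: D-I = 21 → V
  i=20: K-Y = 12 → M
  i=21: D-E = 25 → Z
  i=22: X-J = 14 → O
  i=23: L-A = 11 → L
  i=24: C-V =  7 → H
  i=25: I-N = 21 → V
  i=26: X-L = 12 → M
  i=27: V-W = 25 → Z
  i=28: H-T = 14 → O
  i=29: P-E = 11 → L
  shifts repeat with period 6: HVMZOL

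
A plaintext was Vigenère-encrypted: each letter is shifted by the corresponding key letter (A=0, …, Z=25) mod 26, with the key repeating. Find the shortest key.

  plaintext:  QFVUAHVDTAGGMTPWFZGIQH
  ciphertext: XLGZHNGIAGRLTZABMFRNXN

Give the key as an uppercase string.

HGLF

  i= 0: X-Q =  7 → H
  i= 1: L-F =  6 → G
  i= 2: G-V = 11 → L
  i= 3: Z-U =  5 → F
  i= 4: H-A =  7 → H
  i= 5: N-H =  6 → G
  i= 6: G-V = 11 → L
  i= 7: I-D =  5 → F
  i= 8: A-T =  7 → H
  i= 9: G-A =  6 → G
  i=10: R-G = 11 → L
  i=11: L-G =  5 → F
  i=12: T-M =  7 → H
  i=13: Z-T =  6 → G
  i=14: A-P = 11 → L
  i=15: B-W =  5 → F
  i=16: M-F =  7 → H
  i=17: F-Z =  6 → G
  i=18: R-G = 11 → L
  i=19: N-I =  5 → F
  i=20: X-Q =  7 → H
  i=21: N-H =  6 → G
  shifts repeat with period 4: HGLF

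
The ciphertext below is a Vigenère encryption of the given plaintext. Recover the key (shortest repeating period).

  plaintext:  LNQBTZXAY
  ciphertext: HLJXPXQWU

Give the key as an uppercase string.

  i= 0: H-L = 22 → W
  i= 1: L-N = 24 → Y
  i= 2: J-Q = 19 → T
  i= 3: X-B = 22 → W
  i= 4: P-T = 22 → W
  i= 5: X-Z = 24 → Y
  i= 6: Q-X = 19 → T
  i= 7: W-A = 22 → W
  i= 8: U-Y = 22 → W
  shifts repeat with period 4: WYTW

WYTW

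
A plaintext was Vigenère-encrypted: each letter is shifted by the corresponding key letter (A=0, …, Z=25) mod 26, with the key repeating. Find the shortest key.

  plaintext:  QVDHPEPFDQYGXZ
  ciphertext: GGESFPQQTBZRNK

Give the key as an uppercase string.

  i= 0: G-Q = 16 → Q
  i= 1: G-V = 11 → L
  i= 2: E-D =  1 → B
  i= 3: S-H = 11 → L
  i= 4: F-P = 16 → Q
  i= 5: P-E = 11 → L
  i= 6: Q-P =  1 → B
  i= 7: Q-F = 11 → L
  i= 8: T-D = 16 → Q
  i= 9: B-Q = 11 → L
  i=10: Z-Y =  1 → B
  i=11: R-G = 11 → L
  i=12: N-X = 16 → Q
  i=13: K-Z = 11 → L
  shifts repeat with period 4: QLBL

QLBL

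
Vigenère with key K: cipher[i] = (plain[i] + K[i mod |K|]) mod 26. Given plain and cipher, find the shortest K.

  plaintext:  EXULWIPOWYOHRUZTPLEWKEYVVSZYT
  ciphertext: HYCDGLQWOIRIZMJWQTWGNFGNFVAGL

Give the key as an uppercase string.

DBISK

  i= 0: H-E =  3 → D
  i= 1: Y-X =  1 → B
  i= 2: C-U =  8 → I
  i= 3: D-L = 18 → S
  i= 4: G-W = 10 → K
  i= 5: L-I =  3 → D
  i= 6: Q-P =  1 → B
  i= 7: W-O =  8 → I
  i= 8: O-W = 18 → S
  i= 9: I-Y = 10 → K
  i=10: R-O =  3 → D
  i=11: I-H =  1 → B
  i=12: Z-R =  8 → I
  i=13: M-U = 18 → S
  i=14: J-Z = 10 → K
  i=15: W-T =  3 → D
  i=16: Q-P =  1 → B
  i=17: T-L =  8 → I
  i=18: W-E = 18 → S
  i=19: G-W = 10 → K
  i=20: N-K =  3 → D
  i=21: F-E =  1 → B
  i=22: G-Y =  8 → I
  i=23: N-V = 18 → S
  i=24: F-V = 10 → K
  i=25: V-S =  3 → D
  i=26: A-Z =  1 → B
  i=27: G-Y =  8 → I
  i=28: L-T = 18 → S
  shifts repeat with period 5: DBISK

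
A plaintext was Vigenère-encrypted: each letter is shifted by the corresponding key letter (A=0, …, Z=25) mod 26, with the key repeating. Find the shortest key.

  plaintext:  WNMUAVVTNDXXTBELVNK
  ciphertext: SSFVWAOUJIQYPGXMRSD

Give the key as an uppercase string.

WFTB

  i= 0: S-W = 22 → W
  i= 1: S-N =  5 → F
  i= 2: F-M = 19 → T
  i= 3: V-U =  1 → B
  i= 4: W-A = 22 → W
  i= 5: A-V =  5 → F
  i= 6: O-V = 19 → T
  i= 7: U-T =  1 → B
  i= 8: J-N = 22 → W
  i= 9: I-D =  5 → F
  i=10: Q-X = 19 → T
  i=11: Y-X =  1 → B
  i=12: P-T = 22 → W
  i=13: G-B =  5 → F
  i=14: X-E = 19 → T
  i=15: M-L =  1 → B
  i=16: R-V = 22 → W
  i=17: S-N =  5 → F
  i=18: D-K = 19 → T
  shifts repeat with period 4: WFTB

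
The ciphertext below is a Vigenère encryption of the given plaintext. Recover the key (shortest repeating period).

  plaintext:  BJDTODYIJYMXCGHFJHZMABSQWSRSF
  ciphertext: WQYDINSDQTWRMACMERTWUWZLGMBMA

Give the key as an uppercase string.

VHVKUKU

  i= 0: W-B = 21 → V
  i= 1: Q-J =  7 → H
  i= 2: Y-D = 21 → V
  i= 3: D-T = 10 → K
  i= 4: I-O = 20 → U
  i= 5: N-D = 10 → K
  i= 6: S-Y = 20 → U
  i= 7: D-I = 21 → V
  i= 8: Q-J =  7 → H
  i= 9: T-Y = 21 → V
  i=10: W-M = 10 → K
  i=11: R-X = 20 → U
  i=12: M-C = 10 → K
  i=13: A-G = 20 → U
  i=14: C-H = 21 → V
  i=15: M-F =  7 → H
  i=16: E-J = 21 → V
  i=17: R-H = 10 → K
  i=18: T-Z = 20 → U
  i=19: W-M = 10 → K
  i=20: U-A = 20 → U
  i=21: W-B = 21 → V
  i=22: Z-S =  7 → H
  i=23: L-Q = 21 → V
  i=24: G-W = 10 → K
  i=25: M-S = 20 → U
  i=26: B-R = 10 → K
  i=27: M-S = 20 → U
  i=28: A-F = 21 → V
  shifts repeat with period 7: VHVKUKU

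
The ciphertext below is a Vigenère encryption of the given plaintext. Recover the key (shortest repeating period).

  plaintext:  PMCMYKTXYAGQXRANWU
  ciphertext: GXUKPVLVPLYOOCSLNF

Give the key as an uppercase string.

  i= 0: G-P = 17 → R
  i= 1: X-M = 11 → L
  i= 2: U-C = 18 → S
  i= 3: K-M = 24 → Y
  i= 4: P-Y = 17 → R
  i= 5: V-K = 11 → L
  i= 6: L-T = 18 → S
  i= 7: V-X = 24 → Y
  i= 8: P-Y = 17 → R
  i= 9: L-A = 11 → L
  i=10: Y-G = 18 → S
  i=11: O-Q = 24 → Y
  i=12: O-X = 17 → R
  i=13: C-R = 11 → L
  i=14: S-A = 18 → S
  i=15: L-N = 24 → Y
  i=16: N-W = 17 → R
  i=17: F-U = 11 → L
  shifts repeat with period 4: RLSY

RLSY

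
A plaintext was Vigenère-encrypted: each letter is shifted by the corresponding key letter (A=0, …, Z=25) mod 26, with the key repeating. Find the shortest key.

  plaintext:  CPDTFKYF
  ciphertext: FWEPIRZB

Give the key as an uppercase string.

  i= 0: F-C =  3 → D
  i= 1: W-P =  7 → H
  i= 2: E-D =  1 → B
  i= 3: P-T = 22 → W
  i= 4: I-F =  3 → D
  i= 5: R-K =  7 → H
  i= 6: Z-Y =  1 → B
  i= 7: B-F = 22 → W
  shifts repeat with period 4: DHBW

DHBW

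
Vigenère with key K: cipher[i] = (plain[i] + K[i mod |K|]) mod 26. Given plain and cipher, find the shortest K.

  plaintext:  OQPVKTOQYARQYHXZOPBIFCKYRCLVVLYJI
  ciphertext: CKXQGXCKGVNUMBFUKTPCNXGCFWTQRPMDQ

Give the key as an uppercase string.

OUIVWE

  i= 0: C-O = 14 → O
  i= 1: K-Q = 20 → U
  i= 2: X-P =  8 → I
  i= 3: Q-V = 21 → V
  i= 4: G-K = 22 → W
  i= 5: X-T =  4 → E
  i= 6: C-O = 14 → O
  i= 7: K-Q = 20 → U
  i= 8: G-Y =  8 → I
  i= 9: V-A = 21 → V
  i=10: N-R = 22 → W
  i=11: U-Q =  4 → E
  i=12: M-Y = 14 → O
  i=13: B-H = 20 → U
  i=14: F-X =  8 → I
  i=15: U-Z = 21 → V
  i=16: K-O = 22 → W
  i=17: T-P =  4 → E
  i=18: P-B = 14 → O
  i=19: C-I = 20 → U
  i=20: N-F =  8 → I
  i=21: X-C = 21 → V
  i=22: G-K = 22 → W
  i=23: C-Y =  4 → E
  i=24: F-R = 14 → O
  i=25: W-C = 20 → U
  i=26: T-L =  8 → I
  i=27: Q-V = 21 → V
  i=28: R-V = 22 → W
  i=29: P-L =  4 → E
  i=30: M-Y = 14 → O
  i=31: D-J = 20 → U
  i=32: Q-I =  8 → I
  shifts repeat with period 6: OUIVWE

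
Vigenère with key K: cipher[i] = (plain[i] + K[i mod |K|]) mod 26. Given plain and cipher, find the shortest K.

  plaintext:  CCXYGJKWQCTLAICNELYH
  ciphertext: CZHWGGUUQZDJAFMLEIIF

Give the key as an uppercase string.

AXKY

  i= 0: C-C =  0 → A
  i= 1: Z-C = 23 → X
  i= 2: H-X = 10 → K
  i= 3: W-Y = 24 → Y
  i= 4: G-G =  0 → A
  i= 5: G-J = 23 → X
  i= 6: U-K = 10 → K
  i= 7: U-W = 24 → Y
  i= 8: Q-Q =  0 → A
  i= 9: Z-C = 23 → X
  i=10: D-T = 10 → K
  i=11: J-L = 24 → Y
  i=12: A-A =  0 → A
  i=13: F-I = 23 → X
  i=14: M-C = 10 → K
  i=15: L-N = 24 → Y
  i=16: E-E =  0 → A
  i=17: I-L = 23 → X
  i=18: I-Y = 10 → K
  i=19: F-H = 24 → Y
  shifts repeat with period 4: AXKY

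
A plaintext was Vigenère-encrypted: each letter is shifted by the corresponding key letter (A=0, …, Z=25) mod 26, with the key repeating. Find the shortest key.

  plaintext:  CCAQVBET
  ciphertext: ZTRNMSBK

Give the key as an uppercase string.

XRR

  i= 0: Z-C = 23 → X
  i= 1: T-C = 17 → R
  i= 2: R-A = 17 → R
  i= 3: N-Q = 23 → X
  i= 4: M-V = 17 → R
  i= 5: S-B = 17 → R
  i= 6: B-E = 23 → X
  i= 7: K-T = 17 → R
  shifts repeat with period 3: XRR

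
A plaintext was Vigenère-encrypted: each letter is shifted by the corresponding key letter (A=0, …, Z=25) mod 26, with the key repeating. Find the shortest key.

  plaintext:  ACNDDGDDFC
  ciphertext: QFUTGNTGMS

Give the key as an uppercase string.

QDH

  i= 0: Q-A = 16 → Q
  i= 1: F-C =  3 → D
  i= 2: U-N =  7 → H
  i= 3: T-D = 16 → Q
  i= 4: G-D =  3 → D
  i= 5: N-G =  7 → H
  i= 6: T-D = 16 → Q
  i= 7: G-D =  3 → D
  i= 8: M-F =  7 → H
  i= 9: S-C = 16 → Q
  shifts repeat with period 3: QDH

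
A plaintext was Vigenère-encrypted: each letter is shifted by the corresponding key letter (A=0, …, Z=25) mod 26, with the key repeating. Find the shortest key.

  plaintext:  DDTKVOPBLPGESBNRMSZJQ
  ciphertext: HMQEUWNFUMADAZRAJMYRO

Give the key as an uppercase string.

EJXUZIY

  i= 0: H-D =  4 → E
  i= 1: M-D =  9 → J
  i= 2: Q-T = 23 → X
  i= 3: E-K = 20 → U
  i= 4: U-V = 25 → Z
  i= 5: W-O =  8 → I
  i= 6: N-P = 24 → Y
  i= 7: F-B =  4 → E
  i= 8: U-L =  9 → J
  i= 9: M-P = 23 → X
  i=10: A-G = 20 → U
  i=11: D-E = 25 → Z
  i=12: A-S =  8 → I
  i=13: Z-B = 24 → Y
  i=14: R-N =  4 → E
  i=15: A-R =  9 → J
  i=16: J-M = 23 → X
  i=17: M-S = 20 → U
  i=18: Y-Z = 25 → Z
  i=19: R-J =  8 → I
  i=20: O-Q = 24 → Y
  shifts repeat with period 7: EJXUZIY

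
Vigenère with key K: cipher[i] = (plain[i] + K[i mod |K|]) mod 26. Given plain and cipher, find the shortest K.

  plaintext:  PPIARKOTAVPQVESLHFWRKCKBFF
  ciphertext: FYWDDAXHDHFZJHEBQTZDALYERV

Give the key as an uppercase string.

QJODM

  i= 0: F-P = 16 → Q
  i= 1: Y-P =  9 → J
  i= 2: W-I = 14 → O
  i= 3: D-A =  3 → D
  i= 4: D-R = 12 → M
  i= 5: A-K = 16 → Q
  i= 6: X-O =  9 → J
  i= 7: H-T = 14 → O
  i= 8: D-A =  3 → D
  i= 9: H-V = 12 → M
  i=10: F-P = 16 → Q
  i=11: Z-Q =  9 → J
  i=12: J-V = 14 → O
  i=13: H-E =  3 → D
  i=14: E-S = 12 → M
  i=15: B-L = 16 → Q
  i=16: Q-H =  9 → J
  i=17: T-F = 14 → O
  i=18: Z-W =  3 → D
  i=19: D-R = 12 → M
  i=20: A-K = 16 → Q
  i=21: L-C =  9 → J
  i=22: Y-K = 14 → O
  i=23: E-B =  3 → D
  i=24: R-F = 12 → M
  i=25: V-F = 16 → Q
  shifts repeat with period 5: QJODM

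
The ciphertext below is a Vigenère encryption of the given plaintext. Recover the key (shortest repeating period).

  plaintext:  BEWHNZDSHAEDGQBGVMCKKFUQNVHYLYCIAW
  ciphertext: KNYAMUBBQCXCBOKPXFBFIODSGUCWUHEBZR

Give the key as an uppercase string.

JJCTZVY

  i= 0: K-B =  9 → J
  i= 1: N-E =  9 → J
  i= 2: Y-W =  2 → C
  i= 3: A-H = 19 → T
  i= 4: M-N = 25 → Z
  i= 5: U-Z = 21 → V
  i= 6: B-D = 24 → Y
  i= 7: B-S =  9 → J
  i= 8: Q-H =  9 → J
  i= 9: C-A =  2 → C
  i=10: X-E = 19 → T
  i=11: C-D = 25 → Z
  i=12: B-G = 21 → V
  i=13: O-Q = 24 → Y
  i=14: K-B =  9 → J
  i=15: P-G =  9 → J
  i=16: X-V =  2 → C
  i=17: F-M = 19 → T
  i=18: B-C = 25 → Z
  i=19: F-K = 21 → V
  i=20: I-K = 24 → Y
  i=21: O-F =  9 → J
  i=22: D-U =  9 → J
  i=23: S-Q =  2 → C
  i=24: G-N = 19 → T
  i=25: U-V = 25 → Z
  i=26: C-H = 21 → V
  i=27: W-Y = 24 → Y
  i=28: U-L =  9 → J
  i=29: H-Y =  9 → J
  i=30: E-C =  2 → C
  i=31: B-I = 19 → T
  i=32: Z-A = 25 → Z
  i=33: R-W = 21 → V
  shifts repeat with period 7: JJCTZVY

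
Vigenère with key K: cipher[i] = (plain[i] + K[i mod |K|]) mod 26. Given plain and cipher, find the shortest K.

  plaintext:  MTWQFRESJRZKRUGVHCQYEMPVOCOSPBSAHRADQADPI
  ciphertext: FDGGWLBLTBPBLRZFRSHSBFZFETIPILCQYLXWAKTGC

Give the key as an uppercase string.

TKKQRUX

  i= 0: F-M = 19 → T
  i= 1: D-T = 10 → K
  i= 2: G-W = 10 → K
  i= 3: G-Q = 16 → Q
  i= 4: W-F = 17 → R
  i= 5: L-R = 20 → U
  i= 6: B-E = 23 → X
  i= 7: L-S = 19 → T
  i= 8: T-J = 10 → K
  i= 9: B-R = 10 → K
  i=10: P-Z = 16 → Q
  i=11: B-K = 17 → R
  i=12: L-R = 20 → U
  i=13: R-U = 23 → X
  i=14: Z-G = 19 → T
  i=15: F-V = 10 → K
  i=16: R-H = 10 → K
  i=17: S-C = 16 → Q
  i=18: H-Q = 17 → R
  i=19: S-Y = 20 → U
  i=20: B-E = 23 → X
  i=21: F-M = 19 → T
  i=22: Z-P = 10 → K
  i=23: F-V = 10 → K
  i=24: E-O = 16 → Q
  i=25: T-C = 17 → R
  i=26: I-O = 20 → U
  i=27: P-S = 23 → X
  i=28: I-P = 19 → T
  i=29: L-B = 10 → K
  i=30: C-S = 10 → K
  i=31: Q-A = 16 → Q
  i=32: Y-H = 17 → R
  i=33: L-R = 20 → U
  i=34: X-A = 23 → X
  i=35: W-D = 19 → T
  i=36: A-Q = 10 → K
  i=37: K-A = 10 → K
  i=38: T-D = 16 → Q
  i=39: G-P = 17 → R
  i=40: C-I = 20 → U
  shifts repeat with period 7: TKKQRUX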